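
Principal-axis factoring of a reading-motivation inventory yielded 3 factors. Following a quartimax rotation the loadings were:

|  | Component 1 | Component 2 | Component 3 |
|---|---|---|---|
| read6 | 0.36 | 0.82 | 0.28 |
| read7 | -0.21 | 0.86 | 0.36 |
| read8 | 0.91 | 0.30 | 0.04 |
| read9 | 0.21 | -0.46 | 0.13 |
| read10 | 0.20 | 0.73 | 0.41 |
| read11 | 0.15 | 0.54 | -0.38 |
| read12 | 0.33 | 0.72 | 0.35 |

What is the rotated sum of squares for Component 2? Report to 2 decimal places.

3.06

SS loadings for Component 2 = 0.82² + 0.86² + 0.30² + (-0.46)² + 0.73² + 0.54² + 0.72² = 0.6724 + 0.7396 + 0.0900 + 0.2116 + 0.5329 + 0.2916 + 0.5184 = 3.0565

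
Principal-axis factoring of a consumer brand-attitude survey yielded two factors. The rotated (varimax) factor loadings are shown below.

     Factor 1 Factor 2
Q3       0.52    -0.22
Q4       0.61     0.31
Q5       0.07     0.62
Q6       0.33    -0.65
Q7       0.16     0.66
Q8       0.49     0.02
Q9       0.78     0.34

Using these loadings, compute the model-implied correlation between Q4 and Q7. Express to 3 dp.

0.302

r̂ = Σ λ_i·λ_j across factors = (0.61)(0.16) + (0.31)(0.66)
  = +0.0976 +0.2046 = 0.3022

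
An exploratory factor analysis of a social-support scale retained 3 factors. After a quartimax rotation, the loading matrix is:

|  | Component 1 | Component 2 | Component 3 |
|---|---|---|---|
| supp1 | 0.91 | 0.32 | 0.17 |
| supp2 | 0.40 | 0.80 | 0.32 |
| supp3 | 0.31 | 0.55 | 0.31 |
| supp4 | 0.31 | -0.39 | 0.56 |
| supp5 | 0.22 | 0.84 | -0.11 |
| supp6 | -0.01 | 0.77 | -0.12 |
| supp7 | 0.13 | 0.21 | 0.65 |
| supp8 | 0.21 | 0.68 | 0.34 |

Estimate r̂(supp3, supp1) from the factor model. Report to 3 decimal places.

0.511

r̂ = Σ λ_i·λ_j across factors = (0.31)(0.91) + (0.55)(0.32) + (0.31)(0.17)
  = +0.2821 +0.1760 +0.0527 = 0.5108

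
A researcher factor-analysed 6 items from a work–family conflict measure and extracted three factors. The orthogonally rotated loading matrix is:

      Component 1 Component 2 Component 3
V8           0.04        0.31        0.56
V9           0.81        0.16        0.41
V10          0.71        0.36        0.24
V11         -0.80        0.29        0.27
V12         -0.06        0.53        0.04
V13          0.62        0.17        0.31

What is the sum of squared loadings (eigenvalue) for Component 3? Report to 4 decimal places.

0.7099

SS loadings for Component 3 = 0.56² + 0.41² + 0.24² + 0.27² + 0.04² + 0.31² = 0.3136 + 0.1681 + 0.0576 + 0.0729 + 0.0016 + 0.0961 = 0.7099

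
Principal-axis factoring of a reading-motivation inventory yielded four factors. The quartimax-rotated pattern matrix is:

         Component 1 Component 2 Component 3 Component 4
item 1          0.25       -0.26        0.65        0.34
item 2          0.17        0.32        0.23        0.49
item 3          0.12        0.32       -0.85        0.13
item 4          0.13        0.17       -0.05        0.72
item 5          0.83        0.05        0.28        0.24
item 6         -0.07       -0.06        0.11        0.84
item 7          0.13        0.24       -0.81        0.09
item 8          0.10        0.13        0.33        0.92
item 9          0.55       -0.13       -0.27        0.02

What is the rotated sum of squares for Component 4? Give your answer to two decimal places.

2.51

SS loadings for Component 4 = 0.34² + 0.49² + 0.13² + 0.72² + 0.24² + 0.84² + 0.09² + 0.92² + 0.02² = 0.1156 + 0.2401 + 0.0169 + 0.5184 + 0.0576 + 0.7056 + 0.0081 + 0.8464 + 0.0004 = 2.5091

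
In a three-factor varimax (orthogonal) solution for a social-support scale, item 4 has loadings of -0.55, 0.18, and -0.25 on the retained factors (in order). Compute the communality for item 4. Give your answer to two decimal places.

0.40

h² = (-0.55)² + 0.18² + (-0.25)² = 0.3025 + 0.0324 + 0.0625 = 0.3974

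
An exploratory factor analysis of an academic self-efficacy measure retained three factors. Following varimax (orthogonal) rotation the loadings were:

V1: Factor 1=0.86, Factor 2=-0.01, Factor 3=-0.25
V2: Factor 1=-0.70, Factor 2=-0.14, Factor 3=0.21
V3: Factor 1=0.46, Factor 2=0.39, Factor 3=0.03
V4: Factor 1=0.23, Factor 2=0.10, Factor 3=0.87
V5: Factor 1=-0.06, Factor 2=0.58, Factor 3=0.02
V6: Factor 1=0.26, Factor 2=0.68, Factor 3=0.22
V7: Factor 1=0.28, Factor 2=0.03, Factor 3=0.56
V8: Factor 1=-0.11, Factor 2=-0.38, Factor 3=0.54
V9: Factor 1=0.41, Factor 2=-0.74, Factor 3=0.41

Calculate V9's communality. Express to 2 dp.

0.88

h² = 0.41² + (-0.74)² + 0.41² = 0.1681 + 0.5476 + 0.1681 = 0.8838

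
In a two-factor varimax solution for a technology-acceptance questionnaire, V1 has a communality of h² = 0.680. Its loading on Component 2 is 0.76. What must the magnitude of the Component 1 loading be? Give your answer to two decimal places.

Under orthogonal rotation h² = Σλ², so λ_Component 1² = h² − (0.5776) = 0.680 − 0.5776 = 0.1024.
|λ| = √0.1024 = 0.3200.

0.32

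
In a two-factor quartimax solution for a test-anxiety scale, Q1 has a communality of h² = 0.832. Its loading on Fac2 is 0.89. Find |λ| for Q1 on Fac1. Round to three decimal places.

Under orthogonal rotation h² = Σλ², so λ_Fac1² = h² − (0.7921) = 0.832 − 0.7921 = 0.0399.
|λ| = √0.0399 = 0.1997.

0.200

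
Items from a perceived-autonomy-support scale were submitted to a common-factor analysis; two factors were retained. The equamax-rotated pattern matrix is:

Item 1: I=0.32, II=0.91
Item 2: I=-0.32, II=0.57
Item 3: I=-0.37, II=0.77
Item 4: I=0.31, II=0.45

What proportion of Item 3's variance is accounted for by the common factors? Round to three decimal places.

h² = (-0.37)² + 0.77² = 0.1369 + 0.5929 = 0.7298

0.730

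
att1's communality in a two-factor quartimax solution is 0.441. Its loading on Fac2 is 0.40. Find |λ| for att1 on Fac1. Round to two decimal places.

Under orthogonal rotation h² = Σλ², so λ_Fac1² = h² − (0.1600) = 0.441 − 0.1600 = 0.2810.
|λ| = √0.2810 = 0.5301.

0.53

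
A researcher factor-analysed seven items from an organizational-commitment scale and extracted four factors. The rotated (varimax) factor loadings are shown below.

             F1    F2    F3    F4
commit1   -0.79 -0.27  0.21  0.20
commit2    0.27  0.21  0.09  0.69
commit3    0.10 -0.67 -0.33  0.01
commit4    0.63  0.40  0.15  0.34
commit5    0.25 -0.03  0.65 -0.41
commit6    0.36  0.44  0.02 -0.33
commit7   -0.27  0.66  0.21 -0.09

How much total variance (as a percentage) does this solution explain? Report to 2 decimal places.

61.32%

SS loadings by factor: 1.3689, 1.3560, 0.6506, 0.9169; total = 4.2924.
Total variance with 7 standardized items is 7, so the solution explains 4.2924/7 = 0.6132 = 61.32%.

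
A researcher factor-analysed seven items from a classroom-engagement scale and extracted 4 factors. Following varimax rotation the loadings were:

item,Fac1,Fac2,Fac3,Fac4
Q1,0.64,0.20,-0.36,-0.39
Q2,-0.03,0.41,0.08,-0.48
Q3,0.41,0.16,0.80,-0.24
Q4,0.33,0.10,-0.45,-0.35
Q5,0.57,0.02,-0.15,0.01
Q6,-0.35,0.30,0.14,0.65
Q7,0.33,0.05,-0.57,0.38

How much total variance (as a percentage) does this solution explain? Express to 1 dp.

SS loadings by factor: 1.2438, 0.3366, 1.3455, 1.1296; total = 4.0555.
Total variance with 7 standardized items is 7, so the solution explains 4.0555/7 = 0.5794 = 57.94%.

57.9%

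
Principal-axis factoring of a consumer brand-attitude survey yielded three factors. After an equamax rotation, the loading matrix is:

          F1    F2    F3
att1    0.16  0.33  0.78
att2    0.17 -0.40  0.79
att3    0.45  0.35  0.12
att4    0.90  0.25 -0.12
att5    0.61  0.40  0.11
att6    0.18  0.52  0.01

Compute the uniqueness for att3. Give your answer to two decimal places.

0.66

h² = 0.45² + 0.35² + 0.12² = 0.2025 + 0.1225 + 0.0144 = 0.3394
Uniqueness u² = 1 − h² = 1 − 0.3394 = 0.6606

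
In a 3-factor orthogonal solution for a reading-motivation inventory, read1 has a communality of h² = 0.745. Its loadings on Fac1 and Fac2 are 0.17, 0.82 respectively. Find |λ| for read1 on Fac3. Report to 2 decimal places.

0.21

Under orthogonal rotation h² = Σλ², so λ_Fac3² = h² − (0.7013) = 0.745 − 0.7013 = 0.0437.
|λ| = √0.0437 = 0.2090.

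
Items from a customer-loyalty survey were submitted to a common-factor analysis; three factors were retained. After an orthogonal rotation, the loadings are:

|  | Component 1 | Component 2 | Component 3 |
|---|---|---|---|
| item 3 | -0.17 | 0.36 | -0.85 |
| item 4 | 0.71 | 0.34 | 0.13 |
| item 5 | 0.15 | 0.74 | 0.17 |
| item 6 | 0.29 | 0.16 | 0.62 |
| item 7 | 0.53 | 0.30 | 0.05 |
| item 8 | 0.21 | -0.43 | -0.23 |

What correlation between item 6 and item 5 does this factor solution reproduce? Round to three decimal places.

r̂ = Σ λ_i·λ_j across factors = (0.29)(0.15) + (0.16)(0.74) + (0.62)(0.17)
  = +0.0435 +0.1184 +0.1054 = 0.2673

0.267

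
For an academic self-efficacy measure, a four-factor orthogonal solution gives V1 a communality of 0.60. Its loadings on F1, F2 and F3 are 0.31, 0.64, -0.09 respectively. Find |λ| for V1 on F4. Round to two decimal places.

Under orthogonal rotation h² = Σλ², so λ_F4² = h² − (0.5138) = 0.60 − 0.5138 = 0.0862.
|λ| = √0.0862 = 0.2936.

0.29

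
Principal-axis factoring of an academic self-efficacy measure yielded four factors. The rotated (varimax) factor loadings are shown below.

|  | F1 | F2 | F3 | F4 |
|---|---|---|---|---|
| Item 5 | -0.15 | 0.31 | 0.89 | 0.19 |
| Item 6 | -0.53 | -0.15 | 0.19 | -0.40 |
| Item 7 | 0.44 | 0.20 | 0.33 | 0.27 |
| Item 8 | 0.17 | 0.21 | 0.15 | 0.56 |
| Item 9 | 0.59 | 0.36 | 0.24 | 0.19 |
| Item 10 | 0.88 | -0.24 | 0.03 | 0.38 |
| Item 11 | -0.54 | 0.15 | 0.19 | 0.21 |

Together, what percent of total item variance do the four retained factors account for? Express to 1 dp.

SS loadings by factor: 1.9400, 0.4124, 1.0542, 0.8072; total = 4.2138.
Total variance with 7 standardized items is 7, so the solution explains 4.2138/7 = 0.6020 = 60.20%.

60.2%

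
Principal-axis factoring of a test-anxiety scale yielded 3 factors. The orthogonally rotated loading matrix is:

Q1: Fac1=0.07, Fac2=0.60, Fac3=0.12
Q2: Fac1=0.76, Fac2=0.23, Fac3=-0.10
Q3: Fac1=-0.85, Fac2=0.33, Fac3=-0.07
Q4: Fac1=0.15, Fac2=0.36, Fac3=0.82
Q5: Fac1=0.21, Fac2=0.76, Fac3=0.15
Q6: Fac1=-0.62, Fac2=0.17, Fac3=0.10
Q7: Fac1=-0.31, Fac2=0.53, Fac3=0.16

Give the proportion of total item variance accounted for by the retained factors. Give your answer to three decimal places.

0.593

Communalities: 0.3793, 0.6405, 0.8363, 0.8245, 0.6442, 0.4233, 0.4026; Σh² = 4.1507.
Total variance with 7 standardized items is 7, so the solution explains 4.1507/7 = 0.5930.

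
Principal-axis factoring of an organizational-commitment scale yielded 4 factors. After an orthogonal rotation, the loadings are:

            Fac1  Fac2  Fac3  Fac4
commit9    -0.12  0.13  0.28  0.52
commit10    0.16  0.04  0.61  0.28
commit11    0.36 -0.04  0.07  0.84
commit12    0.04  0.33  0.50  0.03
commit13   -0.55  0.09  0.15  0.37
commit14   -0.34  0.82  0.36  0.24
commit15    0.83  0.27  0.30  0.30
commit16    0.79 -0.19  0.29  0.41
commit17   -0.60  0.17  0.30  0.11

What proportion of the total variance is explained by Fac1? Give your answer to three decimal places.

0.251

SS loadings for Fac1 = (-0.12)² + 0.16² + 0.36² + 0.04² + (-0.55)² + (-0.34)² + 0.83² + 0.79² + (-0.60)² = 2.2623
Proportion of variance = 2.2623 / 9 = 0.2514.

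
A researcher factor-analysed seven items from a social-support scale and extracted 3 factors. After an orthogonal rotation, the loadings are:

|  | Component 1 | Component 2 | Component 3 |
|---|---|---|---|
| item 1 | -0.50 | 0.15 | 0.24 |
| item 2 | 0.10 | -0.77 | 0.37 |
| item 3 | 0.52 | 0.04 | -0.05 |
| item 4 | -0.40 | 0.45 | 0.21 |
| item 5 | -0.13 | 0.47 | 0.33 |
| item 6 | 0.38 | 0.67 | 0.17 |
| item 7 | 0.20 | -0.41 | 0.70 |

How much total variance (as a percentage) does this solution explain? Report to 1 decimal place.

Communalities: 0.3301, 0.7398, 0.2745, 0.4066, 0.3467, 0.6222, 0.6981; Σh² = 3.4180.
Total variance with 7 standardized items is 7, so the solution explains 3.4180/7 = 0.4883 = 48.83%.

48.8%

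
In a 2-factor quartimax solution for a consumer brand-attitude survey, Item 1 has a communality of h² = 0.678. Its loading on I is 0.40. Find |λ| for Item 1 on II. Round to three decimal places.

Under orthogonal rotation h² = Σλ², so λ_II² = h² − (0.1600) = 0.678 − 0.1600 = 0.5180.
|λ| = √0.5180 = 0.7197.

0.720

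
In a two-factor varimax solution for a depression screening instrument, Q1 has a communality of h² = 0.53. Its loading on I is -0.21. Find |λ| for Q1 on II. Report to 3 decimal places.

Under orthogonal rotation h² = Σλ², so λ_II² = h² − (0.0441) = 0.53 − 0.0441 = 0.4859.
|λ| = √0.4859 = 0.6971.

0.697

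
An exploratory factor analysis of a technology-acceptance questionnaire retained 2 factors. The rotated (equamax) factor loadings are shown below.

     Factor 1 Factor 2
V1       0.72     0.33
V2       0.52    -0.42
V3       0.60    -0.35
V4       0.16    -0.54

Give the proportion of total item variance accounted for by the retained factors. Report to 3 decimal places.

0.468

SS loadings by factor: 1.1744, 0.6994; total = 1.8738.
Total variance with 4 standardized items is 4, so the solution explains 1.8738/4 = 0.4684.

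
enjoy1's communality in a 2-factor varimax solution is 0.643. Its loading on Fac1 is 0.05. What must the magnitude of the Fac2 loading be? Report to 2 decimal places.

Under orthogonal rotation h² = Σλ², so λ_Fac2² = h² − (0.0025) = 0.643 − 0.0025 = 0.6405.
|λ| = √0.6405 = 0.8003.

0.80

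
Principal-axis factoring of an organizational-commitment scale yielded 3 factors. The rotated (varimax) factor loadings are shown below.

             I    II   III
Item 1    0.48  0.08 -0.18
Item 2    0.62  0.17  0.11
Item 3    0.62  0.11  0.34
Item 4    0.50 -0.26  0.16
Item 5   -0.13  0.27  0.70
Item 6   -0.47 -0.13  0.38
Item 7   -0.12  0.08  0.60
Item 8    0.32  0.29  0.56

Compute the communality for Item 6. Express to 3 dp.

0.382

h² = (-0.47)² + (-0.13)² + 0.38² = 0.2209 + 0.0169 + 0.1444 = 0.3822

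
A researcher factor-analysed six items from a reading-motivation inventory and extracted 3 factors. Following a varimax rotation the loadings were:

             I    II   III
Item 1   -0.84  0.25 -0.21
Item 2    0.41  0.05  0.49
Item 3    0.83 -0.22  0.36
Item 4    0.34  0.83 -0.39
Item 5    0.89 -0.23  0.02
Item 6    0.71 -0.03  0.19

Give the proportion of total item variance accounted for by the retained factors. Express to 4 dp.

0.7388

Communalities: 0.8122, 0.4107, 0.8669, 0.9566, 0.8454, 0.5411; Σh² = 4.4329.
Total variance with 6 standardized items is 6, so the solution explains 4.4329/6 = 0.7388.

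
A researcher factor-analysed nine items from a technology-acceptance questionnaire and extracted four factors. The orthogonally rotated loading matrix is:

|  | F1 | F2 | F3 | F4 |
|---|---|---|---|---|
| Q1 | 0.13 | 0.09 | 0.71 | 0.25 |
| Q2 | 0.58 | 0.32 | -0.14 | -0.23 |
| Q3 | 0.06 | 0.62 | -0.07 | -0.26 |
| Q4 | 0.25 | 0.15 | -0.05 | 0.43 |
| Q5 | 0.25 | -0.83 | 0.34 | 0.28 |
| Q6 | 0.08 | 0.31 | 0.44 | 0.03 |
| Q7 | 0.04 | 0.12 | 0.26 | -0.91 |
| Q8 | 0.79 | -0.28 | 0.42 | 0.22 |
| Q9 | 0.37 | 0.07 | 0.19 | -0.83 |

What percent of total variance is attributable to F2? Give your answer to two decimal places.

SS loadings for F2 = 0.09² + 0.32² + 0.62² + 0.15² + (-0.83)² + 0.31² + 0.12² + (-0.28)² + 0.07² = 1.4001
With 9 standardized items, total variance = 9. Proportion = 1.4001/9 = 0.1556 → 15.56%.

15.56%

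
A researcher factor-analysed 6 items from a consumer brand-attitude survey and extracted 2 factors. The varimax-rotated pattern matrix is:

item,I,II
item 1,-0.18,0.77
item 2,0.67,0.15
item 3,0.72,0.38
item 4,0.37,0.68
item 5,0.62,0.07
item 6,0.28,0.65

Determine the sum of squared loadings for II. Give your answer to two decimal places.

1.65

SS loadings for II = 0.77² + 0.15² + 0.38² + 0.68² + 0.07² + 0.65² = 0.5929 + 0.0225 + 0.1444 + 0.4624 + 0.0049 + 0.4225 = 1.6496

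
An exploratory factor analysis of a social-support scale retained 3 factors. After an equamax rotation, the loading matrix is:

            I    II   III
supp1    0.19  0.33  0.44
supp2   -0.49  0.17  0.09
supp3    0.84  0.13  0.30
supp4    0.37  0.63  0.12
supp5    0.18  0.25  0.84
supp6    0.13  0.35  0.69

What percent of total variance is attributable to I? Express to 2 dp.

SS loadings for I = 0.19² + (-0.49)² + 0.84² + 0.37² + 0.18² + 0.13² = 1.1680
With 6 standardized items, total variance = 6. Proportion = 1.1680/6 = 0.1947 → 19.47%.

19.47%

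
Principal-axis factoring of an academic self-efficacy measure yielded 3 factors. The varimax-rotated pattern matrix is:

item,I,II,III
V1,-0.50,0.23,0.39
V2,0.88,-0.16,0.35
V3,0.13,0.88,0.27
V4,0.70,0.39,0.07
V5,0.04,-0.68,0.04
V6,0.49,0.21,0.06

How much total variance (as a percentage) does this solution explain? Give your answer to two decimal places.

Communalities: 0.4550, 0.9225, 0.8642, 0.6470, 0.4656, 0.2878; Σh² = 3.6421.
Total variance with 6 standardized items is 6, so the solution explains 3.6421/6 = 0.6070 = 60.70%.

60.70%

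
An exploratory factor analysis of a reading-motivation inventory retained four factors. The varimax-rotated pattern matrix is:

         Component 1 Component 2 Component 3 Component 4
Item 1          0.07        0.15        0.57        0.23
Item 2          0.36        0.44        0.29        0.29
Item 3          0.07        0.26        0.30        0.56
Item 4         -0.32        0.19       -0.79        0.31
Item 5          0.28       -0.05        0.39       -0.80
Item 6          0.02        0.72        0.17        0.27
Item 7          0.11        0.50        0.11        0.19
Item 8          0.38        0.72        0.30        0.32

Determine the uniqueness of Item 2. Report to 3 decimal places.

h² = 0.36² + 0.44² + 0.29² + 0.29² = 0.1296 + 0.1936 + 0.0841 + 0.0841 = 0.4914
Uniqueness u² = 1 − h² = 1 − 0.4914 = 0.5086

0.509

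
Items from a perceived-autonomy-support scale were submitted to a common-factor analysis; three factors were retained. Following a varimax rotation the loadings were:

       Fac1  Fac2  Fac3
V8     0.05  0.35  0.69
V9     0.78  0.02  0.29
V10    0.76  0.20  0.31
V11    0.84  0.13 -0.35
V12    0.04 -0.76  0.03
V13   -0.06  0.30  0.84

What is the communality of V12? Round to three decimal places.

0.580

h² = 0.04² + (-0.76)² + 0.03² = 0.0016 + 0.5776 + 0.0009 = 0.5801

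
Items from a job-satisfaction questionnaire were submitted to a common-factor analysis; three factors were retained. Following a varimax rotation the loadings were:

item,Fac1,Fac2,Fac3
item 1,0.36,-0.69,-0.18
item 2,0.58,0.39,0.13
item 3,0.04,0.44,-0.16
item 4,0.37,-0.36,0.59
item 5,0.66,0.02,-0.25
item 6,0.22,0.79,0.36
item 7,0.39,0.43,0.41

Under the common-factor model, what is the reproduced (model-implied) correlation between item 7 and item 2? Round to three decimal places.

0.447

r̂ = Σ λ_i·λ_j across factors = (0.39)(0.58) + (0.43)(0.39) + (0.41)(0.13)
  = +0.2262 +0.1677 +0.0533 = 0.4472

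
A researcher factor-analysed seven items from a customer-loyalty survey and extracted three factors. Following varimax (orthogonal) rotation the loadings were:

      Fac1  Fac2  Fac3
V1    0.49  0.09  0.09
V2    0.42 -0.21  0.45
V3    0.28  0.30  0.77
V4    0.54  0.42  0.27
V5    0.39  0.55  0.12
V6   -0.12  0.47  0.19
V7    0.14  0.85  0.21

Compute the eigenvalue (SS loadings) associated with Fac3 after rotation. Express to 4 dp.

SS loadings for Fac3 = 0.09² + 0.45² + 0.77² + 0.27² + 0.12² + 0.19² + 0.21² = 0.0081 + 0.2025 + 0.5929 + 0.0729 + 0.0144 + 0.0361 + 0.0441 = 0.9710

0.9710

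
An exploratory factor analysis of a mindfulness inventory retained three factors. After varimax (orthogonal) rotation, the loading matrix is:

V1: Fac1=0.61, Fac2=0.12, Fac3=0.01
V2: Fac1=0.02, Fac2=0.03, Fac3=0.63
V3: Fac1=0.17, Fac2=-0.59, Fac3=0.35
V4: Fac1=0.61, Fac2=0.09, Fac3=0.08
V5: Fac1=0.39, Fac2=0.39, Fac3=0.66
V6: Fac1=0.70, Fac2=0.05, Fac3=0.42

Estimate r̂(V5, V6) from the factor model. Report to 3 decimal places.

0.570

r̂ = Σ λ_i·λ_j across factors = (0.39)(0.70) + (0.39)(0.05) + (0.66)(0.42)
  = +0.2730 +0.0195 +0.2772 = 0.5697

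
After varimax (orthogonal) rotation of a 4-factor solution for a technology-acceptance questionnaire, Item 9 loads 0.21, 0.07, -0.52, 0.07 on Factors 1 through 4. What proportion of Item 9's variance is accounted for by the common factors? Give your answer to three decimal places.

0.324

h² = 0.21² + 0.07² + (-0.52)² + 0.07² = 0.0441 + 0.0049 + 0.2704 + 0.0049 = 0.3243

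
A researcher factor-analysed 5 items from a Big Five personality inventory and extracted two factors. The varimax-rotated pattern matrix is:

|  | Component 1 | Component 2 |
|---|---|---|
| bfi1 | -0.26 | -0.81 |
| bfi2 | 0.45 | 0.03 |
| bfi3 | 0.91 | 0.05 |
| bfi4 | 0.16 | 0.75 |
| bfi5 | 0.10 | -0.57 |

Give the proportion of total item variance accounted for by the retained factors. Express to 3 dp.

Communalities: 0.7237, 0.2034, 0.8306, 0.5881, 0.3349; Σh² = 2.6807.
Total variance with 5 standardized items is 5, so the solution explains 2.6807/5 = 0.5361.

0.536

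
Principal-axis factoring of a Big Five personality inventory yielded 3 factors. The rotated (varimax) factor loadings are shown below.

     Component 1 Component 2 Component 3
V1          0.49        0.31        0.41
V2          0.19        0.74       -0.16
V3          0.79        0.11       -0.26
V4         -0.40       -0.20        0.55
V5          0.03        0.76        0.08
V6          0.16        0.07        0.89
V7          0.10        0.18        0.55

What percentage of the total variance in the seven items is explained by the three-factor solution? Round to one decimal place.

Communalities: 0.5043, 0.6093, 0.7038, 0.5025, 0.5849, 0.8226, 0.3449; Σh² = 4.0723.
Total variance with 7 standardized items is 7, so the solution explains 4.0723/7 = 0.5818 = 58.18%.

58.2%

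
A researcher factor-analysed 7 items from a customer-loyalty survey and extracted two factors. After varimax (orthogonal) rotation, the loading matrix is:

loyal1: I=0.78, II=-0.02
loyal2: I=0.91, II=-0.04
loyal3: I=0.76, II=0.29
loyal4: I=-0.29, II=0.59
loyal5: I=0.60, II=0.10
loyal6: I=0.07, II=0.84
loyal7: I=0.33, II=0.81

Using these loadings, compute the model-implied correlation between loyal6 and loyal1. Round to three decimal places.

0.038

r̂ = Σ λ_i·λ_j across factors = (0.07)(0.78) + (0.84)(-0.02)
  = +0.0546 -0.0168 = 0.0378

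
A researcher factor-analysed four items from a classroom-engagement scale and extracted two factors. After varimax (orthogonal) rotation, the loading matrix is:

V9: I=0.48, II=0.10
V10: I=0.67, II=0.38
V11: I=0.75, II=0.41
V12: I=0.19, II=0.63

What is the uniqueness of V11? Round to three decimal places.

h² = 0.75² + 0.41² = 0.5625 + 0.1681 = 0.7306
Uniqueness u² = 1 − h² = 1 − 0.7306 = 0.2694

0.269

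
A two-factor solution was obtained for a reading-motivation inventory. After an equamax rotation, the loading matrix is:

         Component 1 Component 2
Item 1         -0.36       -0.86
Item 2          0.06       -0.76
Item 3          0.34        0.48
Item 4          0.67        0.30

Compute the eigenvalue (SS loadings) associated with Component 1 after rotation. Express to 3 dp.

SS loadings for Component 1 = (-0.36)² + 0.06² + 0.34² + 0.67² = 0.1296 + 0.0036 + 0.1156 + 0.4489 = 0.6977

0.698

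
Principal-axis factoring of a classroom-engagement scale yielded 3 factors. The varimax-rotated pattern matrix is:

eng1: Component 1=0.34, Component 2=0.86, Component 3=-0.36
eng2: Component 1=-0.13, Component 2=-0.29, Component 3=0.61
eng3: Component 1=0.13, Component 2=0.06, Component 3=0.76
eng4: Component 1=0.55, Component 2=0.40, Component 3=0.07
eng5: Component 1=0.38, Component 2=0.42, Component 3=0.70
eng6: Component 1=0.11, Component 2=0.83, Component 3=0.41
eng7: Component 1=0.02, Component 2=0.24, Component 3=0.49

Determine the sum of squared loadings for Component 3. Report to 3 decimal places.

SS loadings for Component 3 = (-0.36)² + 0.61² + 0.76² + 0.07² + 0.70² + 0.41² + 0.49² = 0.1296 + 0.3721 + 0.5776 + 0.0049 + 0.4900 + 0.1681 + 0.2401 = 1.9824

1.982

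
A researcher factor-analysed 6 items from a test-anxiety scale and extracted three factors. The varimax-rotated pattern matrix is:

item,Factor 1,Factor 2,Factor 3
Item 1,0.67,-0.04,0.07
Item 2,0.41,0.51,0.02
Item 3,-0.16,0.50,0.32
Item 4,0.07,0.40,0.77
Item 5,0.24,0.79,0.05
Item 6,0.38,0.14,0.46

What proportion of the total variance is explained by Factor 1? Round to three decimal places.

SS loadings for Factor 1 = 0.67² + 0.41² + (-0.16)² + 0.07² + 0.24² + 0.38² = 0.8495
Proportion of variance = 0.8495 / 6 = 0.1416.

0.142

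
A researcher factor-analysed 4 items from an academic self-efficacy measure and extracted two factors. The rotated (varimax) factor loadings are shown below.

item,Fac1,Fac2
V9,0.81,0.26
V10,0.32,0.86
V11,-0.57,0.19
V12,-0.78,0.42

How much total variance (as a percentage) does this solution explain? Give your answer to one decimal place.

67.8%

Communalities: 0.7237, 0.8420, 0.3610, 0.7848; Σh² = 2.7115.
Total variance with 4 standardized items is 4, so the solution explains 2.7115/4 = 0.6779 = 67.79%.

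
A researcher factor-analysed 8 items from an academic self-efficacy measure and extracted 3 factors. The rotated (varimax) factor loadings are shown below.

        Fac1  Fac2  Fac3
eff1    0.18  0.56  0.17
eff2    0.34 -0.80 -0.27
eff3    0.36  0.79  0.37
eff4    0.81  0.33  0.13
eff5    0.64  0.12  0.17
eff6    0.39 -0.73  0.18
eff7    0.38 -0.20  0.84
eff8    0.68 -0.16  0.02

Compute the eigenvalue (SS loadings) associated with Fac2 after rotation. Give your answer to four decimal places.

SS loadings for Fac2 = 0.56² + (-0.80)² + 0.79² + 0.33² + 0.12² + (-0.73)² + (-0.20)² + (-0.16)² = 0.3136 + 0.6400 + 0.6241 + 0.1089 + 0.0144 + 0.5329 + 0.0400 + 0.0256 = 2.2995

2.2995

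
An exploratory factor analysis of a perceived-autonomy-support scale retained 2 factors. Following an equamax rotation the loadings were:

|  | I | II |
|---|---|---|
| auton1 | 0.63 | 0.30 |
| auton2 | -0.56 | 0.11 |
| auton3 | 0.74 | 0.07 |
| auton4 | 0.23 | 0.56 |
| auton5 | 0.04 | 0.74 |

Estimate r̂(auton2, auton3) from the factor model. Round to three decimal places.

r̂ = Σ λ_i·λ_j across factors = (-0.56)(0.74) + (0.11)(0.07)
  = -0.4144 +0.0077 = -0.4067

-0.407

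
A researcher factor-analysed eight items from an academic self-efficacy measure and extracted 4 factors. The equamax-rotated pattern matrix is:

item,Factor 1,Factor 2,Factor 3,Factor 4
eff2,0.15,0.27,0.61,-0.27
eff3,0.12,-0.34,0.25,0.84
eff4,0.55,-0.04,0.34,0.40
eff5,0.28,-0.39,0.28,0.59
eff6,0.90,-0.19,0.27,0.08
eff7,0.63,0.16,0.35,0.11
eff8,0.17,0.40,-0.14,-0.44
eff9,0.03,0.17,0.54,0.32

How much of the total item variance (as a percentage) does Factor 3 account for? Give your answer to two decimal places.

SS loadings for Factor 3 = 0.61² + 0.25² + 0.34² + 0.28² + 0.27² + 0.35² + (-0.14)² + 0.54² = 1.1352
With 8 standardized items, total variance = 8. Proportion = 1.1352/8 = 0.1419 → 14.19%.

14.19%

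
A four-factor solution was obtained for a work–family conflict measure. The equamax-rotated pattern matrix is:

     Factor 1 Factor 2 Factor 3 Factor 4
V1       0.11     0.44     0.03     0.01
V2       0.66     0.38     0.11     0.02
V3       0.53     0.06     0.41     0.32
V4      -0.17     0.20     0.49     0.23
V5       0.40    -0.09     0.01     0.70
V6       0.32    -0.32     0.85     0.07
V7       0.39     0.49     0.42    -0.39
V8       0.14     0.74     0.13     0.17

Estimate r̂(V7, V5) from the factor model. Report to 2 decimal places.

-0.16

r̂ = Σ λ_i·λ_j across factors = (0.39)(0.40) + (0.49)(-0.09) + (0.42)(0.01) + (-0.39)(0.70)
  = +0.1560 -0.0441 +0.0042 -0.2730 = -0.1569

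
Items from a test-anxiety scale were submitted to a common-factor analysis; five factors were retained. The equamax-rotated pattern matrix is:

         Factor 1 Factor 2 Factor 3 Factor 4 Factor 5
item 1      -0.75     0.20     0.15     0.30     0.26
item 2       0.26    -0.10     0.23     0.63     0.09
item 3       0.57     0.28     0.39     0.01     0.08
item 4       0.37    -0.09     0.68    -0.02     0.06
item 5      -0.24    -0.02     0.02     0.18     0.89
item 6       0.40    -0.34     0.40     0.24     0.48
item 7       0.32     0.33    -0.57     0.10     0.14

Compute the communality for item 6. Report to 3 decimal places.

0.724

h² = 0.40² + (-0.34)² + 0.40² + 0.24² + 0.48² = 0.1600 + 0.1156 + 0.1600 + 0.0576 + 0.2304 = 0.7236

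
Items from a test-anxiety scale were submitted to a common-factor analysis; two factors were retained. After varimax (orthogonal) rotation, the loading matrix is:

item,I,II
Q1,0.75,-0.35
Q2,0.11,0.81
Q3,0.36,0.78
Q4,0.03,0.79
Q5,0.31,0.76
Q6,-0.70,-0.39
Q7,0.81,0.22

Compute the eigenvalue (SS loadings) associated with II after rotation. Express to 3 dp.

SS loadings for II = (-0.35)² + 0.81² + 0.78² + 0.79² + 0.76² + (-0.39)² + 0.22² = 0.1225 + 0.6561 + 0.6084 + 0.6241 + 0.5776 + 0.1521 + 0.0484 = 2.7892

2.789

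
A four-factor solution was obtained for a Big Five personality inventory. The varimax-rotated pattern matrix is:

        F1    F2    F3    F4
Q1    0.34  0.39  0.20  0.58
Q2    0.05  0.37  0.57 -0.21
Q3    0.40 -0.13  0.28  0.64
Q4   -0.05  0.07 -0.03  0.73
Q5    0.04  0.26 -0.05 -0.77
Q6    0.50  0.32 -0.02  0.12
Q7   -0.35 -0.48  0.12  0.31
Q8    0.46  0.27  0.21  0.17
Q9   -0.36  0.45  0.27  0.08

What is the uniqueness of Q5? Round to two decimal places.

0.34

h² = 0.04² + 0.26² + (-0.05)² + (-0.77)² = 0.0016 + 0.0676 + 0.0025 + 0.5929 = 0.6646
Uniqueness u² = 1 − h² = 1 − 0.6646 = 0.3354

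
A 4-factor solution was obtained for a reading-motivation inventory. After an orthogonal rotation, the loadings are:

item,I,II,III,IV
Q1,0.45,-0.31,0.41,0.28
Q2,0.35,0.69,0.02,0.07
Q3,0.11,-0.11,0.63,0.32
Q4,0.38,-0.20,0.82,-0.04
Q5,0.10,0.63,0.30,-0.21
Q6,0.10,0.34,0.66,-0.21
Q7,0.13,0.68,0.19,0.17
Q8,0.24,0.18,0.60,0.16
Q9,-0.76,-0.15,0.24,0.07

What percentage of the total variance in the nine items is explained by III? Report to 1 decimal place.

24.6%

SS loadings for III = 0.41² + 0.02² + 0.63² + 0.82² + 0.30² + 0.66² + 0.19² + 0.60² + 0.24² = 2.2171
With 9 standardized items, total variance = 9. Proportion = 2.2171/9 = 0.2463 → 24.63%.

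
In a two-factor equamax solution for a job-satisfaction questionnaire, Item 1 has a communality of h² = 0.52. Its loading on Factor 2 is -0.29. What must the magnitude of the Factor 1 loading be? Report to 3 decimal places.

Under orthogonal rotation h² = Σλ², so λ_Factor 1² = h² − (0.0841) = 0.52 − 0.0841 = 0.4359.
|λ| = √0.4359 = 0.6602.

0.660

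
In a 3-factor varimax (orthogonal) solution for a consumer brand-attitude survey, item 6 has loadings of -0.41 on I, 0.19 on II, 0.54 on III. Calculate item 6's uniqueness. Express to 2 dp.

0.50

h² = (-0.41)² + 0.19² + 0.54² = 0.1681 + 0.0361 + 0.2916 = 0.4958
Uniqueness u² = 1 − h² = 1 − 0.4958 = 0.5042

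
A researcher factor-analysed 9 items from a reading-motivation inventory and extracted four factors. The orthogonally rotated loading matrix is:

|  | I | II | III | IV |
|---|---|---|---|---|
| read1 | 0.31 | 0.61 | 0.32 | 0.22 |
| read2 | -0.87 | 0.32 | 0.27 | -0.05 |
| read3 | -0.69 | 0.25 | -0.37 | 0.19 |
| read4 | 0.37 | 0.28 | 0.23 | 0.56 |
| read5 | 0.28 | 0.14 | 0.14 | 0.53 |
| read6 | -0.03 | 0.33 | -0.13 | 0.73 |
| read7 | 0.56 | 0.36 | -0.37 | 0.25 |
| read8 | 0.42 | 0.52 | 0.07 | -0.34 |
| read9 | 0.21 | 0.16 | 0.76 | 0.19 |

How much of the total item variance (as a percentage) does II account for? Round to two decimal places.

SS loadings for II = 0.61² + 0.32² + 0.25² + 0.28² + 0.14² + 0.33² + 0.36² + 0.52² + 0.16² = 1.1695
With 9 standardized items, total variance = 9. Proportion = 1.1695/9 = 0.1299 → 12.99%.

12.99%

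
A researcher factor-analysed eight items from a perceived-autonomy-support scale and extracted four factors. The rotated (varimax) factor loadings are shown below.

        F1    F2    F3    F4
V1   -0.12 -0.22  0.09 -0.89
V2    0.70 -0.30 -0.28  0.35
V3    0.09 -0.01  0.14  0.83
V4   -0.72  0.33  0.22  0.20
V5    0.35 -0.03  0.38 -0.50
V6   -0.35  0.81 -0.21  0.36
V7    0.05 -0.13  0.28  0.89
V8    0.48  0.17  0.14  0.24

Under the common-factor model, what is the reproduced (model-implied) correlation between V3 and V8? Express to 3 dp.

0.260

r̂ = Σ λ_i·λ_j across factors = (0.09)(0.48) + (-0.01)(0.17) + (0.14)(0.14) + (0.83)(0.24)
  = +0.0432 -0.0017 +0.0196 +0.1992 = 0.2603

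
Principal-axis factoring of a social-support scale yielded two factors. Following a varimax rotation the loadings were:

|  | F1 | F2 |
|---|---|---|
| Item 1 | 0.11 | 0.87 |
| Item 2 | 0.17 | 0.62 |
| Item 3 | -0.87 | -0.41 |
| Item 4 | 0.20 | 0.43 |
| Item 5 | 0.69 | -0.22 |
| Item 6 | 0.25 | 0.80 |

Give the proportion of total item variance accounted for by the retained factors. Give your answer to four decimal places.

SS loadings by factor: 1.3765, 2.1827; total = 3.5592.
Total variance with 6 standardized items is 6, so the solution explains 3.5592/6 = 0.5932.

0.5932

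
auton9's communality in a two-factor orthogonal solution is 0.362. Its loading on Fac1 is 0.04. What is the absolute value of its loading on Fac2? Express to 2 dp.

0.60

Under orthogonal rotation h² = Σλ², so λ_Fac2² = h² − (0.0016) = 0.362 − 0.0016 = 0.3604.
|λ| = √0.3604 = 0.6003.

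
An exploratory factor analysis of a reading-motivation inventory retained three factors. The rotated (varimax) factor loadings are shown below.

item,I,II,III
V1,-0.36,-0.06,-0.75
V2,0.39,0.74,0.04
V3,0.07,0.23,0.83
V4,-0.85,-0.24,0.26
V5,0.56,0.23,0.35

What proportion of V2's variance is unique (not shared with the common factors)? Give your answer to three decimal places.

h² = 0.39² + 0.74² + 0.04² = 0.1521 + 0.5476 + 0.0016 = 0.7013
Uniqueness u² = 1 − h² = 1 − 0.7013 = 0.2987

0.299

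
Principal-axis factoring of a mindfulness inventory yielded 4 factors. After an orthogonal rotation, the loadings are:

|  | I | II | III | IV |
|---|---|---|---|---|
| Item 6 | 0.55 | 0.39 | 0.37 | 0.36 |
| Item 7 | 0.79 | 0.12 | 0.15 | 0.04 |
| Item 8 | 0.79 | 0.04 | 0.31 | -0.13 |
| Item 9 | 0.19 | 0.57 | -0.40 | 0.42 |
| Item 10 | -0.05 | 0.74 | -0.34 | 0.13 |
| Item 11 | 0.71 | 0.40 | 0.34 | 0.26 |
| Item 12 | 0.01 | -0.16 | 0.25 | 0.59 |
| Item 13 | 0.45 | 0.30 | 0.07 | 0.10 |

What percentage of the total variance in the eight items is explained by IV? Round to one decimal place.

SS loadings for IV = 0.36² + 0.04² + (-0.13)² + 0.42² + 0.13² + 0.26² + 0.59² + 0.10² = 0.7671
With 8 standardized items, total variance = 8. Proportion = 0.7671/8 = 0.0959 → 9.59%.

9.6%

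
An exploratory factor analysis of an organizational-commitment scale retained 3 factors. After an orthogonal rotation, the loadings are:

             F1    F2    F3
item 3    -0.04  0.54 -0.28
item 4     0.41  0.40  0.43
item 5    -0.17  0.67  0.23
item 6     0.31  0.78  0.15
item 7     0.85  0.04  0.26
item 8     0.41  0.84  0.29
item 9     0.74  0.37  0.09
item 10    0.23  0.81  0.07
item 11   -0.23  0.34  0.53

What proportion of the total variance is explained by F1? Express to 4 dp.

0.2043

SS loadings for F1 = (-0.04)² + 0.41² + (-0.17)² + 0.31² + 0.85² + 0.41² + 0.74² + 0.23² + (-0.23)² = 1.8387
Proportion of variance = 1.8387 / 9 = 0.2043.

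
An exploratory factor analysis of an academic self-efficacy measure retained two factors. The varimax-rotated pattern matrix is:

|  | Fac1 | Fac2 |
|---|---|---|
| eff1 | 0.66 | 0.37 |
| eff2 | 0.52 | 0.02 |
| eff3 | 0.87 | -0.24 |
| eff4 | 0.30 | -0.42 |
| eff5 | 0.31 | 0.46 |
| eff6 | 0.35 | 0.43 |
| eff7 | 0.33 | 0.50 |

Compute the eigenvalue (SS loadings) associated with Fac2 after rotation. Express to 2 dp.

1.02

SS loadings for Fac2 = 0.37² + 0.02² + (-0.24)² + (-0.42)² + 0.46² + 0.43² + 0.50² = 0.1369 + 0.0004 + 0.0576 + 0.1764 + 0.2116 + 0.1849 + 0.2500 = 1.0178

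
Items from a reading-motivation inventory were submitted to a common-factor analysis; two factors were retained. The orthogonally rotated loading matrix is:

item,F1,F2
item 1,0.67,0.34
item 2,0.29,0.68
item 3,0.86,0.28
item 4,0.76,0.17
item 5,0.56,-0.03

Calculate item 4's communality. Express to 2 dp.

h² = 0.76² + 0.17² = 0.5776 + 0.0289 = 0.6065

0.61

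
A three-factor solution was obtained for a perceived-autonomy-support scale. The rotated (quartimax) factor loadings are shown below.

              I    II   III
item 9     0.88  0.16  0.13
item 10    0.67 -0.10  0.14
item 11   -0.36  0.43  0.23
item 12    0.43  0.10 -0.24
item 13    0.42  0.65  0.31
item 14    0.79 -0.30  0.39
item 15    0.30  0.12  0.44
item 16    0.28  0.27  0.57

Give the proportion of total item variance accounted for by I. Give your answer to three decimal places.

SS loadings for I = 0.88² + 0.67² + (-0.36)² + 0.43² + 0.42² + 0.79² + 0.30² + 0.28² = 2.5067
Proportion of variance = 2.5067 / 8 = 0.3133.

0.313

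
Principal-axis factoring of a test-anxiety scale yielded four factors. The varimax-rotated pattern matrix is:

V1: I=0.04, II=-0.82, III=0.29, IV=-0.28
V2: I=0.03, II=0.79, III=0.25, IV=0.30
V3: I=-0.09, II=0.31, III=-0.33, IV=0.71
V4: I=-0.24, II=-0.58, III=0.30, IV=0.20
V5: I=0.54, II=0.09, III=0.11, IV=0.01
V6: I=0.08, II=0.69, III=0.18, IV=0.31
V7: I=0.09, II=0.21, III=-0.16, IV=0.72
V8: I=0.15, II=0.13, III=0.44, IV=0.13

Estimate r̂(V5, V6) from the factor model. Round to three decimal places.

r̂ = Σ λ_i·λ_j across factors = (0.54)(0.08) + (0.09)(0.69) + (0.11)(0.18) + (0.01)(0.31)
  = +0.0432 +0.0621 +0.0198 +0.0031 = 0.1282

0.128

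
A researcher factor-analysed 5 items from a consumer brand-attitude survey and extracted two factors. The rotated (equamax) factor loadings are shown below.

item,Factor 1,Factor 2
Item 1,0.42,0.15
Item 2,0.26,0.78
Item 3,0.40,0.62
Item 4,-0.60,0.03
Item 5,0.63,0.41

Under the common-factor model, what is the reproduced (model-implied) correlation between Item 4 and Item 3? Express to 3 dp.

r̂ = Σ λ_i·λ_j across factors = (-0.60)(0.40) + (0.03)(0.62)
  = -0.2400 +0.0186 = -0.2214

-0.221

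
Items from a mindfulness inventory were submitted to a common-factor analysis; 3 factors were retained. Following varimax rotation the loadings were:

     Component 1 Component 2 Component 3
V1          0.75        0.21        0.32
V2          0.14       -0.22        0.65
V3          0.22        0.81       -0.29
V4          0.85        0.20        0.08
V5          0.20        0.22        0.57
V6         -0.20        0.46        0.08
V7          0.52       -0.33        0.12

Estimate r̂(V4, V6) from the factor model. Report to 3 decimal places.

r̂ = Σ λ_i·λ_j across factors = (0.85)(-0.20) + (0.20)(0.46) + (0.08)(0.08)
  = -0.1700 +0.0920 +0.0064 = -0.0716

-0.072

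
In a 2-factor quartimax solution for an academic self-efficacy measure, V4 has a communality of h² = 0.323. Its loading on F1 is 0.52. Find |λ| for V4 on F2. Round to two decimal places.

0.23

Under orthogonal rotation h² = Σλ², so λ_F2² = h² − (0.2704) = 0.323 − 0.2704 = 0.0526.
|λ| = √0.0526 = 0.2293.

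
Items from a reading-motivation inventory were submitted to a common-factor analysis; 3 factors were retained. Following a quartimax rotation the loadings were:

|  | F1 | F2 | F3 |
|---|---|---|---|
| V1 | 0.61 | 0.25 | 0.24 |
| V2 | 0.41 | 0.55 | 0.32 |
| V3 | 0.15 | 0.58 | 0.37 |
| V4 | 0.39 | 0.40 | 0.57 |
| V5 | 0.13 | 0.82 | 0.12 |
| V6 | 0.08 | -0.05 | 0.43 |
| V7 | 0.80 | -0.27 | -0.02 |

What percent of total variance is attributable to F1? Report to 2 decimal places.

19.69%

SS loadings for F1 = 0.61² + 0.41² + 0.15² + 0.39² + 0.13² + 0.08² + 0.80² = 1.3781
With 7 standardized items, total variance = 7. Proportion = 1.3781/7 = 0.1969 → 19.69%.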